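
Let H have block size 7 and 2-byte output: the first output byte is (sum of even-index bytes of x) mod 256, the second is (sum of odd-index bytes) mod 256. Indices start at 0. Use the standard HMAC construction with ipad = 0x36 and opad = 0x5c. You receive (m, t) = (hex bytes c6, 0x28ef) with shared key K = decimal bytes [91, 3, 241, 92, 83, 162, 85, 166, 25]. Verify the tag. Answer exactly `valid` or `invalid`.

invalid

Key decimal bytes [91, 3, 241, 92, 83, 162, 85, 166, 25] = 5b 03 f1 5c 53 a2 55 a6 19 is 9 bytes > B = 7, so hash it first: H(key) = 0d a7, then zero-pad to 7 bytes: K' = 0d a7 00 00 00 00 00.
K' ⊕ ipad = 3b 91 36 36 36 36 36; K' ⊕ opad = 51 fb 5c 5c 5c 5c 5c.
Inner hash: even-index sum = 221 mod 256 = 221; odd-index sum = 451 mod 256 = 195 → dd c3.
Outer hash (recomputed tag): even-index sum = 552 mod 256 = 40; odd-index sum = 656 mod 256 = 144 → 28 90.
Recomputed tag = 2890; claimed = 28ef → mismatch.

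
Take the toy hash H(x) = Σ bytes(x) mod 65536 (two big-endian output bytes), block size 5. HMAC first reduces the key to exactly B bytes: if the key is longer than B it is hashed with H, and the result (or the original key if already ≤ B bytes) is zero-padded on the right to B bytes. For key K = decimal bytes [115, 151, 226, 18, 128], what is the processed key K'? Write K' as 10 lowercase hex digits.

Key decimal bytes [115, 151, 226, 18, 128] = 73 97 e2 12 80 is exactly B = 5 bytes: K' = 73 97 e2 12 80.

7397e21280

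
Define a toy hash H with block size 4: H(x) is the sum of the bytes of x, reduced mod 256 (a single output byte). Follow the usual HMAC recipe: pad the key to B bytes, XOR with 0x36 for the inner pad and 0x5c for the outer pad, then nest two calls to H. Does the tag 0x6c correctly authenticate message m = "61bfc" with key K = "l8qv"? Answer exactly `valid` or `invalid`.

Key "l8qv" = 6c 38 71 76 is exactly B = 4 bytes: K' = 6c 38 71 76.
K' ⊕ ipad = 5a 0e 47 40; K' ⊕ opad = 30 64 2d 2a.
Inner hash: sum = 90+14+71+64+54+49+98+102+99 = 641; mod 256 = 129 → 81.
Outer hash (recomputed tag): sum = 48+100+45+42+129 = 364; mod 256 = 108 → 6c.
Recomputed tag = 6c; claimed = 6c → match.

valid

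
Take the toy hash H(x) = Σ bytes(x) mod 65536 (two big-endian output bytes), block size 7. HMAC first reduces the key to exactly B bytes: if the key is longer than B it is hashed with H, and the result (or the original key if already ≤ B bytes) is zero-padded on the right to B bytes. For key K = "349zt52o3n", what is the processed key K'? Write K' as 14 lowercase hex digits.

03050000000000

|K| = 10 > B = 7, so first hash the key.
H(K): sum = 51+52+57+122+116+53+50+111+51+110 = 773 → 03 05.
Zero-pad H(K) = 03 05 to 7 bytes: K' = 03 05 00 00 00 00 00.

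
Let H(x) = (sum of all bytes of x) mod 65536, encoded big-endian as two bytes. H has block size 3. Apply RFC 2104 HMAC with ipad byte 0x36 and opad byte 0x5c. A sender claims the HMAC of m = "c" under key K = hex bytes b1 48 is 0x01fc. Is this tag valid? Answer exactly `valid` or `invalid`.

Key hex bytes b1 48 is 2 bytes ≤ B = 3; zero-pad to 3 bytes: K' = b1 48 00.
K' ⊕ ipad = 87 7e 36; K' ⊕ opad = ed 14 5c.
Inner hash: sum = 135+126+54+99 = 414 → 01 9e.
Outer hash (recomputed tag): sum = 237+20+92+1+158 = 508 → 01 fc.
Recomputed tag = 01fc; claimed = 01fc → match.

valid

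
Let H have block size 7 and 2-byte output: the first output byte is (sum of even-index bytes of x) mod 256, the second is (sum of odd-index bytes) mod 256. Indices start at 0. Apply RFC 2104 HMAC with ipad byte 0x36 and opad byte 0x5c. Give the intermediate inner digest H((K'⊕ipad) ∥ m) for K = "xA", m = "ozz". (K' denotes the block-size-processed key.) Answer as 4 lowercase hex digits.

6acc

Key "xA" = 78 41 is 2 bytes ≤ B = 7; zero-pad to 7 bytes: K' = 78 41 00 00 00 00 00.
K' ⊕ ipad = 4e 77 36 36 36 36 36.
Inner input = 4e 77 36 36 36 36 36 ∥ 6f 7a 7a.
Inner hash: even-index sum = 362 mod 256 = 106; odd-index sum = 460 mod 256 = 204 → 6a cc.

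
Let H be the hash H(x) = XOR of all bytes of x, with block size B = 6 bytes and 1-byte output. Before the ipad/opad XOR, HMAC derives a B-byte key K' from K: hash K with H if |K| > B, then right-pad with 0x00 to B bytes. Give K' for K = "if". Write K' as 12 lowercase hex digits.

Key "if" = 69 66 is 2 bytes ≤ B = 6; zero-pad to 6 bytes: K' = 69 66 00 00 00 00.

696600000000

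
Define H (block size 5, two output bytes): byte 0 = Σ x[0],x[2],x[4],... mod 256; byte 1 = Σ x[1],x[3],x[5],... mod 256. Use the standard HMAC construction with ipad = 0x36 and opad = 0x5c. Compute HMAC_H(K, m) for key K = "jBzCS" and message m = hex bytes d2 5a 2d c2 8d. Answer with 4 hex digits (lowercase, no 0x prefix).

e066

Key "jBzCS" = 6a 42 7a 43 53 is exactly B = 5 bytes: K' = 6a 42 7a 43 53.
K' ⊕ ipad = 5c 74 4c 75 65.  K' ⊕ opad = 36 1e 26 1f 0f.
Inner input = (K'⊕ipad) ∥ m = 5c 74 4c 75 65 ∥ d2 5a 2d c2 8d.
Inner hash: even-index sum = 553 mod 256 = 41; odd-index sum = 629 mod 256 = 117 → 29 75.
Outer input = (K'⊕opad) ∥ inner = 36 1e 26 1f 0f ∥ 29 75.
Outer hash (tag): even-index sum = 224 mod 256 = 224; odd-index sum = 102 mod 256 = 102 → e0 66.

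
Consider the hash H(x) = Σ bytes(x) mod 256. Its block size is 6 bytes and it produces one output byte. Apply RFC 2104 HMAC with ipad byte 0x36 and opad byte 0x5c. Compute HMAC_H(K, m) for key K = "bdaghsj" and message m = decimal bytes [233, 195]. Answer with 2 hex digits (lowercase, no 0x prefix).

fa

Key "bdaghsj" = 62 64 61 67 68 73 6a is 7 bytes > B = 6, so hash it first: H(key) = d3, then zero-pad to 6 bytes: K' = d3 00 00 00 00 00.
K' ⊕ ipad = e5 36 36 36 36 36.  K' ⊕ opad = 8f 5c 5c 5c 5c 5c.
Inner input = (K'⊕ipad) ∥ m = e5 36 36 36 36 36 ∥ e9 c3.
Inner hash: sum = 229+54+54+54+54+54+233+195 = 927; mod 256 = 159 → 9f.
Outer input = (K'⊕opad) ∥ inner = 8f 5c 5c 5c 5c 5c ∥ 9f.
Outer hash (tag): sum = 143+92+92+92+92+92+159 = 762; mod 256 = 250 → fa.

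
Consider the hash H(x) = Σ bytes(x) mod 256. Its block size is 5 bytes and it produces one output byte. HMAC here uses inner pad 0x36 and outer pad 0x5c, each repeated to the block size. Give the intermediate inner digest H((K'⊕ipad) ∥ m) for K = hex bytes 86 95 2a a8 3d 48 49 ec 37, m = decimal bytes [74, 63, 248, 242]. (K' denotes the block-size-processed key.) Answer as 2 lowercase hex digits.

Key hex bytes 86 95 2a a8 3d 48 49 ec 37 is 9 bytes > B = 5, so hash it first: H(key) = de, then zero-pad to 5 bytes: K' = de 00 00 00 00.
K' ⊕ ipad = e8 36 36 36 36.
Inner input = e8 36 36 36 36 ∥ 4a 3f f8 f2.
Inner hash: sum = 232+54+54+54+54+74+63+248+242 = 1075; mod 256 = 51 → 33.

33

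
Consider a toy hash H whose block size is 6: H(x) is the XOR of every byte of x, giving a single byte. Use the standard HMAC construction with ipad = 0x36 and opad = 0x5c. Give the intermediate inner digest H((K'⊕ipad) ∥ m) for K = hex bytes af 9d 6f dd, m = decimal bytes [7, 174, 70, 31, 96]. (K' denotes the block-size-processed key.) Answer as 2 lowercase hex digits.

10

Key hex bytes af 9d 6f dd is 4 bytes ≤ B = 6; zero-pad to 6 bytes: K' = af 9d 6f dd 00 00.
K' ⊕ ipad = 99 ab 59 eb 36 36.
Inner input = 99 ab 59 eb 36 36 ∥ 07 ae 46 1f 60.
Inner hash: XOR 99⊕ab⊕59⊕eb⊕36⊕36⊕07⊕ae⊕46⊕1f⊕60 = 10.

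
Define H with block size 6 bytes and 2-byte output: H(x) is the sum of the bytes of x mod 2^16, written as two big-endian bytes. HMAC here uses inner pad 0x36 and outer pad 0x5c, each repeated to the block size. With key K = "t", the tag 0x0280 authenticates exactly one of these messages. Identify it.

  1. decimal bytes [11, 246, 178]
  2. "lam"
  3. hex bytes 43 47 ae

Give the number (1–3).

Key "t" = 74 is 1 byte ≤ B = 6; zero-pad to 6 bytes: K' = 74 00 00 00 00 00.
K' ⊕ ipad = 42 36 36 36 36 36; K' ⊕ opad = 28 5c 5c 5c 5c 5c.
m1: inner = H(42 36 36 36 36 36 0b f6 b2) = 03 03; tag = H(28 5c 5c 5c 5c 5c 03 03) = 01fa
m2: inner = H(42 36 36 36 36 36 6c 61 6d) = 02 8a; tag = H(28 5c 5c 5c 5c 5c 02 8a) = 0280 ← matches
m3: inner = H(42 36 36 36 36 36 43 47 ae) = 02 88; tag = H(28 5c 5c 5c 5c 5c 02 88) = 027e

2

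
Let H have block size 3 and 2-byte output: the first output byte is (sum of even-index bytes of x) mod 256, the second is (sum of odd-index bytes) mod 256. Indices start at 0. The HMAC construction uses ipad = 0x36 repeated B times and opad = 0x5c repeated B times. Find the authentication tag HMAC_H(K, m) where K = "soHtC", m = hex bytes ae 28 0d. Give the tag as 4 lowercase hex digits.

8ee5

Key "soHtC" = 73 6f 48 74 43 is 5 bytes > B = 3, so hash it first: H(key) = fe e3, then zero-pad to 3 bytes: K' = fe e3 00.
K' ⊕ ipad = c8 d5 36.  K' ⊕ opad = a2 bf 5c.
Inner input = (K'⊕ipad) ∥ m = c8 d5 36 ∥ ae 28 0d.
Inner hash: even-index sum = 294 mod 256 = 38; odd-index sum = 400 mod 256 = 144 → 26 90.
Outer input = (K'⊕opad) ∥ inner = a2 bf 5c ∥ 26 90.
Outer hash (tag): even-index sum = 398 mod 256 = 142; odd-index sum = 229 mod 256 = 229 → 8e e5.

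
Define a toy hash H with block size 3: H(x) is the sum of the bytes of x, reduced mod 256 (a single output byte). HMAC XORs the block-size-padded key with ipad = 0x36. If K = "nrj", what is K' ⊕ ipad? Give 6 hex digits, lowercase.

58445c

Key "nrj" = 6e 72 6a is exactly B = 3 bytes: K' = 6e 72 6a.
XOR each byte with 0x36: 6e⊕36=58, 72⊕36=44, 6a⊕36=5c.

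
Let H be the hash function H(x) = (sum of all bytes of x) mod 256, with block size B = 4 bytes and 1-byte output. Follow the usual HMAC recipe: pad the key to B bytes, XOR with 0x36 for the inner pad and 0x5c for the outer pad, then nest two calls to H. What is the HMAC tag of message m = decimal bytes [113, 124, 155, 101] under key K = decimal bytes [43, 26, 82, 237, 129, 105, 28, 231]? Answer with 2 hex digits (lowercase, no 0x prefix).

17

Key decimal bytes [43, 26, 82, 237, 129, 105, 28, 231] = 2b 1a 52 ed 81 69 1c e7 is 8 bytes > B = 4, so hash it first: H(key) = 71, then zero-pad to 4 bytes: K' = 71 00 00 00.
K' ⊕ ipad = 47 36 36 36.  K' ⊕ opad = 2d 5c 5c 5c.
Inner input = (K'⊕ipad) ∥ m = 47 36 36 36 ∥ 71 7c 9b 65.
Inner hash: sum = 71+54+54+54+113+124+155+101 = 726; mod 256 = 214 → d6.
Outer input = (K'⊕opad) ∥ inner = 2d 5c 5c 5c ∥ d6.
Outer hash (tag): sum = 45+92+92+92+214 = 535; mod 256 = 23 → 17.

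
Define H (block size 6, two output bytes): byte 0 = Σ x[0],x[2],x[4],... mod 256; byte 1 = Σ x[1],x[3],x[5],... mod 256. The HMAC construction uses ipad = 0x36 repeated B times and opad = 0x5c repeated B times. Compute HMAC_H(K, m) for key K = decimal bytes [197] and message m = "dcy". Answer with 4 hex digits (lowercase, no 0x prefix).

Key decimal bytes [197] = c5 is 1 byte ≤ B = 6; zero-pad to 6 bytes: K' = c5 00 00 00 00 00.
K' ⊕ ipad = f3 36 36 36 36 36.  K' ⊕ opad = 99 5c 5c 5c 5c 5c.
Inner input = (K'⊕ipad) ∥ m = f3 36 36 36 36 36 ∥ 64 63 79.
Inner hash: even-index sum = 572 mod 256 = 60; odd-index sum = 261 mod 256 = 5 → 3c 05.
Outer input = (K'⊕opad) ∥ inner = 99 5c 5c 5c 5c 5c ∥ 3c 05.
Outer hash (tag): even-index sum = 397 mod 256 = 141; odd-index sum = 281 mod 256 = 25 → 8d 19.

8d19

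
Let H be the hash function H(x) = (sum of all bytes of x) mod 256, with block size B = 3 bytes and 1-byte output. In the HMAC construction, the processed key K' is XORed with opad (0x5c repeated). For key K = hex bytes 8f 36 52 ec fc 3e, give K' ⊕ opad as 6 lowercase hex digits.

Key hex bytes 8f 36 52 ec fc 3e is 6 bytes > B = 3, so hash it first: H(key) = 3d, then zero-pad to 3 bytes: K' = 3d 00 00.
XOR each byte with 0x5c: 3d⊕5c=61, 00⊕5c=5c, 00⊕5c=5c.

615c5c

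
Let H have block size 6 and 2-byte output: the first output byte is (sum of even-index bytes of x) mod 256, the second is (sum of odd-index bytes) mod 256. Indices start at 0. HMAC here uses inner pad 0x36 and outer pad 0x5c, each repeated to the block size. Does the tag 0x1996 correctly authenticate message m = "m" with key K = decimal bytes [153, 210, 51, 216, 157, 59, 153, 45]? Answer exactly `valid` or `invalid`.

invalid

Key decimal bytes [153, 210, 51, 216, 157, 59, 153, 45] = 99 d2 33 d8 9d 3b 99 2d is 8 bytes > B = 6, so hash it first: H(key) = 02 12, then zero-pad to 6 bytes: K' = 02 12 00 00 00 00.
K' ⊕ ipad = 34 24 36 36 36 36; K' ⊕ opad = 5e 4e 5c 5c 5c 5c.
Inner hash: even-index sum = 269 mod 256 = 13; odd-index sum = 144 mod 256 = 144 → 0d 90.
Outer hash (recomputed tag): even-index sum = 291 mod 256 = 35; odd-index sum = 406 mod 256 = 150 → 23 96.
Recomputed tag = 2396; claimed = 1996 → mismatch.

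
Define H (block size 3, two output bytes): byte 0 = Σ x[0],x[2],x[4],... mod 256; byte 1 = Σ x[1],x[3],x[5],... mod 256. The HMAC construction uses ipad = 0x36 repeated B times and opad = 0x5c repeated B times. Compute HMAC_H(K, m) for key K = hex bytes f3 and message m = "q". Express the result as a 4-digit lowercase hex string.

b257

Key hex bytes f3 is 1 byte ≤ B = 3; zero-pad to 3 bytes: K' = f3 00 00.
K' ⊕ ipad = c5 36 36.  K' ⊕ opad = af 5c 5c.
Inner input = (K'⊕ipad) ∥ m = c5 36 36 ∥ 71.
Inner hash: even-index sum = 251 mod 256 = 251; odd-index sum = 167 mod 256 = 167 → fb a7.
Outer input = (K'⊕opad) ∥ inner = af 5c 5c ∥ fb a7.
Outer hash (tag): even-index sum = 434 mod 256 = 178; odd-index sum = 343 mod 256 = 87 → b2 57.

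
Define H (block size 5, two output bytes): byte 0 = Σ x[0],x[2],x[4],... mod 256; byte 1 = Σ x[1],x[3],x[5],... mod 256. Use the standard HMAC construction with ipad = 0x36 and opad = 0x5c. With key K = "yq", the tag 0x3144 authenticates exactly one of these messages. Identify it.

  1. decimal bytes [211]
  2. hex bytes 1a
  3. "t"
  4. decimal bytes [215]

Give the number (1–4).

Key "yq" = 79 71 is 2 bytes ≤ B = 5; zero-pad to 5 bytes: K' = 79 71 00 00 00.
K' ⊕ ipad = 4f 47 36 36 36; K' ⊕ opad = 25 2d 5c 5c 5c.
m1: inner = H(4f 47 36 36 36 d3) = bb 50; tag = H(25 2d 5c 5c 5c bb 50) = 2d44
m2: inner = H(4f 47 36 36 36 1a) = bb 97; tag = H(25 2d 5c 5c 5c bb 97) = 7444
m3: inner = H(4f 47 36 36 36 74) = bb f1; tag = H(25 2d 5c 5c 5c bb f1) = ce44
m4: inner = H(4f 47 36 36 36 d7) = bb 54; tag = H(25 2d 5c 5c 5c bb 54) = 3144 ← matches

4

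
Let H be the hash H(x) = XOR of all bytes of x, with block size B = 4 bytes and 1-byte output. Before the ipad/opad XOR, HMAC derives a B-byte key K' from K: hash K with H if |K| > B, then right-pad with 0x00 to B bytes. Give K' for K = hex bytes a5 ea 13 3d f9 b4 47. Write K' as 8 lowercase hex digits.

6b000000

|K| = 7 > B = 4, so first hash the key.
H(K): XOR a5⊕ea⊕13⊕3d⊕f9⊕b4⊕47 = 6b.
Zero-pad H(K) = 6b to 4 bytes: K' = 6b 00 00 00.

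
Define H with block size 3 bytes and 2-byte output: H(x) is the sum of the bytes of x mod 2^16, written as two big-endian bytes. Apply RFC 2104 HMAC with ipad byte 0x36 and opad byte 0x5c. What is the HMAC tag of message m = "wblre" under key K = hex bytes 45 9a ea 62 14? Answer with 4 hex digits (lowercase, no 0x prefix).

01ae

Key hex bytes 45 9a ea 62 14 is 5 bytes > B = 3, so hash it first: H(key) = 02 3f, then zero-pad to 3 bytes: K' = 02 3f 00.
K' ⊕ ipad = 34 09 36.  K' ⊕ opad = 5e 63 5c.
Inner input = (K'⊕ipad) ∥ m = 34 09 36 ∥ 77 62 6c 72 65.
Inner hash: sum = 52+9+54+119+98+108+114+101 = 655 → 02 8f.
Outer input = (K'⊕opad) ∥ inner = 5e 63 5c ∥ 02 8f.
Outer hash (tag): sum = 94+99+92+2+143 = 430 → 01 ae.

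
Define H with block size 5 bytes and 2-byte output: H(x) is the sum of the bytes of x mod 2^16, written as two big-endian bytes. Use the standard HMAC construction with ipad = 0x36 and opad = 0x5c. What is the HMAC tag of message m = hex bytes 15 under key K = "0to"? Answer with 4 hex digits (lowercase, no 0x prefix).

Key "0to" = 30 74 6f is 3 bytes ≤ B = 5; zero-pad to 5 bytes: K' = 30 74 6f 00 00.
K' ⊕ ipad = 06 42 59 36 36.  K' ⊕ opad = 6c 28 33 5c 5c.
Inner input = (K'⊕ipad) ∥ m = 06 42 59 36 36 ∥ 15.
Inner hash: sum = 6+66+89+54+54+21 = 290 → 01 22.
Outer input = (K'⊕opad) ∥ inner = 6c 28 33 5c 5c ∥ 01 22.
Outer hash (tag): sum = 108+40+51+92+92+1+34 = 418 → 01 a2.

01a2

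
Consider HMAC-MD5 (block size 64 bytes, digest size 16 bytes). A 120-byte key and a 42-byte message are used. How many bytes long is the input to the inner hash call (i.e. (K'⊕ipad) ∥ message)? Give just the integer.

106

Key is 120 > 64 bytes, so it is hashed to 16 bytes then zero-padded to 64: |K'| = 64.
Inner input = (K'⊕ipad) ∥ m → 64 + 42 = 106 bytes.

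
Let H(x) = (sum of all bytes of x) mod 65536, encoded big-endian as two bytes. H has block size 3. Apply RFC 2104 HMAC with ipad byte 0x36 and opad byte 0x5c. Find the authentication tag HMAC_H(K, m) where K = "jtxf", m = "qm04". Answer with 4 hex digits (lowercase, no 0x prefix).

Key "jtxf" = 6a 74 78 66 is 4 bytes > B = 3, so hash it first: H(key) = 01 bc, then zero-pad to 3 bytes: K' = 01 bc 00.
K' ⊕ ipad = 37 8a 36.  K' ⊕ opad = 5d e0 5c.
Inner input = (K'⊕ipad) ∥ m = 37 8a 36 ∥ 71 6d 30 34.
Inner hash: sum = 55+138+54+113+109+48+52 = 569 → 02 39.
Outer input = (K'⊕opad) ∥ inner = 5d e0 5c ∥ 02 39.
Outer hash (tag): sum = 93+224+92+2+57 = 468 → 01 d4.

01d4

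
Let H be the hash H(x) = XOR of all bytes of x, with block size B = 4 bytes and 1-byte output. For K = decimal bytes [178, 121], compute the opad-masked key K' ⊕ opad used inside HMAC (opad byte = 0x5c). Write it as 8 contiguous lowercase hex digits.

ee255c5c

Key decimal bytes [178, 121] = b2 79 is 2 bytes ≤ B = 4; zero-pad to 4 bytes: K' = b2 79 00 00.
XOR each byte with 0x5c: b2⊕5c=ee, 79⊕5c=25, 00⊕5c=5c, 00⊕5c=5c.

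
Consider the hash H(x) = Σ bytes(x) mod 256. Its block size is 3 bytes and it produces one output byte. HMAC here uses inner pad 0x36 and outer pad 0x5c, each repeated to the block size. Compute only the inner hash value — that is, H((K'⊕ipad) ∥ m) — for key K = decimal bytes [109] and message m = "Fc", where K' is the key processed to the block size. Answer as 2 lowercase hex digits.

70

Key decimal bytes [109] = 6d is 1 byte ≤ B = 3; zero-pad to 3 bytes: K' = 6d 00 00.
K' ⊕ ipad = 5b 36 36.
Inner input = 5b 36 36 ∥ 46 63.
Inner hash: sum = 91+54+54+70+99 = 368; mod 256 = 112 → 70.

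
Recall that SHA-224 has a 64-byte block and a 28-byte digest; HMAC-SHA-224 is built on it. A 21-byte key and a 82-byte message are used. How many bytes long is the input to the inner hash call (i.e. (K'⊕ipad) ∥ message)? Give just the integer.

146

Key is 21 ≤ 64 bytes, zero-padded: |K'| = 64.
Inner input = (K'⊕ipad) ∥ m → 64 + 82 = 146 bytes.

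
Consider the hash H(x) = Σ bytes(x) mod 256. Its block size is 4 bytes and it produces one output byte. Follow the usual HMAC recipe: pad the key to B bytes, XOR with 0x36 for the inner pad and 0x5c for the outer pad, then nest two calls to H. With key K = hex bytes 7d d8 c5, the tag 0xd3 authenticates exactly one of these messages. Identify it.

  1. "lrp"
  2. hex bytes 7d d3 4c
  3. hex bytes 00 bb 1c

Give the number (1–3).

Key hex bytes 7d d8 c5 is 3 bytes ≤ B = 4; zero-pad to 4 bytes: K' = 7d d8 c5 00.
K' ⊕ ipad = 4b ee f3 36; K' ⊕ opad = 21 84 99 5c.
m1: inner = H(4b ee f3 36 6c 72 70) = b0; tag = H(21 84 99 5c b0) = 4a
m2: inner = H(4b ee f3 36 7d d3 4c) = fe; tag = H(21 84 99 5c fe) = 98
m3: inner = H(4b ee f3 36 00 bb 1c) = 39; tag = H(21 84 99 5c 39) = d3 ← matches

3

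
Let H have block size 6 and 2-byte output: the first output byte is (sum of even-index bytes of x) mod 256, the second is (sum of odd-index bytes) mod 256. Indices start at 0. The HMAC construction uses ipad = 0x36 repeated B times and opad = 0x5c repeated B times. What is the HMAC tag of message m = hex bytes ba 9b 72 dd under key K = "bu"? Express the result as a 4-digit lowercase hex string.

Key "bu" = 62 75 is 2 bytes ≤ B = 6; zero-pad to 6 bytes: K' = 62 75 00 00 00 00.
K' ⊕ ipad = 54 43 36 36 36 36.  K' ⊕ opad = 3e 29 5c 5c 5c 5c.
Inner input = (K'⊕ipad) ∥ m = 54 43 36 36 36 36 ∥ ba 9b 72 dd.
Inner hash: even-index sum = 492 mod 256 = 236; odd-index sum = 551 mod 256 = 39 → ec 27.
Outer input = (K'⊕opad) ∥ inner = 3e 29 5c 5c 5c 5c ∥ ec 27.
Outer hash (tag): even-index sum = 482 mod 256 = 226; odd-index sum = 264 mod 256 = 8 → e2 08.

e208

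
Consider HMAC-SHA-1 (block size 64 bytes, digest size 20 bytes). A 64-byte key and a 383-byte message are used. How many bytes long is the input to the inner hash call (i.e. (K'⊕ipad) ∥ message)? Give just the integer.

Key is 64 ≤ 64 bytes, zero-padded: |K'| = 64.
Inner input = (K'⊕ipad) ∥ m → 64 + 383 = 447 bytes.

447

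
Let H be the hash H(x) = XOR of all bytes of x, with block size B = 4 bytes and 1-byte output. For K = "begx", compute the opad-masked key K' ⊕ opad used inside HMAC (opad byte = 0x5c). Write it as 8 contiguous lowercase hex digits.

Key "begx" = 62 65 67 78 is exactly B = 4 bytes: K' = 62 65 67 78.
XOR each byte with 0x5c: 62⊕5c=3e, 65⊕5c=39, 67⊕5c=3b, 78⊕5c=24.

3e393b24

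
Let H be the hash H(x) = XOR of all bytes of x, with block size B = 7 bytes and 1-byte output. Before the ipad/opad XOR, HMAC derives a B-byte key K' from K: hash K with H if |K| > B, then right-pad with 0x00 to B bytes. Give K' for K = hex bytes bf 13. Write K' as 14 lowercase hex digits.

bf130000000000

Key hex bytes bf 13 is 2 bytes ≤ B = 7; zero-pad to 7 bytes: K' = bf 13 00 00 00 00 00.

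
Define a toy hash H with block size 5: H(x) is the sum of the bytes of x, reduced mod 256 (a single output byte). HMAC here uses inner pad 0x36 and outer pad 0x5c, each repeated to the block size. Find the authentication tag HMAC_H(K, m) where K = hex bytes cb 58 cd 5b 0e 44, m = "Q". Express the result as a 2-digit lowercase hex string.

05

Key hex bytes cb 58 cd 5b 0e 44 is 6 bytes > B = 5, so hash it first: H(key) = 9d, then zero-pad to 5 bytes: K' = 9d 00 00 00 00.
K' ⊕ ipad = ab 36 36 36 36.  K' ⊕ opad = c1 5c 5c 5c 5c.
Inner input = (K'⊕ipad) ∥ m = ab 36 36 36 36 ∥ 51.
Inner hash: sum = 171+54+54+54+54+81 = 468; mod 256 = 212 → d4.
Outer input = (K'⊕opad) ∥ inner = c1 5c 5c 5c 5c ∥ d4.
Outer hash (tag): sum = 193+92+92+92+92+212 = 773; mod 256 = 5 → 05.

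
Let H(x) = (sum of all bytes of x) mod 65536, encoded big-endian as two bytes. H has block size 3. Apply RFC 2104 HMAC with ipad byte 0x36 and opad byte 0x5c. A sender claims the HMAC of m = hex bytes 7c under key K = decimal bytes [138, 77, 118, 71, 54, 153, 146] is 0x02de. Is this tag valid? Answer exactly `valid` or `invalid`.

Key decimal bytes [138, 77, 118, 71, 54, 153, 146] = 8a 4d 76 47 36 99 92 is 7 bytes > B = 3, so hash it first: H(key) = 02 f5, then zero-pad to 3 bytes: K' = 02 f5 00.
K' ⊕ ipad = 34 c3 36; K' ⊕ opad = 5e a9 5c.
Inner hash: sum = 52+195+54+124 = 425 → 01 a9.
Outer hash (recomputed tag): sum = 94+169+92+1+169 = 525 → 02 0d.
Recomputed tag = 020d; claimed = 02de → mismatch.

invalid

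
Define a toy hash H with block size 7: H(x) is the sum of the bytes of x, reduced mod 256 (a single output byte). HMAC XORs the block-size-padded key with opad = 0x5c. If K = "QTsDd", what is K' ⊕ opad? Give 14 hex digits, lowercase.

Key "QTsDd" = 51 54 73 44 64 is 5 bytes ≤ B = 7; zero-pad to 7 bytes: K' = 51 54 73 44 64 00 00.
XOR each byte with 0x5c: 51⊕5c=0d, 54⊕5c=08, 73⊕5c=2f, 44⊕5c=18, 64⊕5c=38, 00⊕5c=5c, 00⊕5c=5c.

0d082f18385c5c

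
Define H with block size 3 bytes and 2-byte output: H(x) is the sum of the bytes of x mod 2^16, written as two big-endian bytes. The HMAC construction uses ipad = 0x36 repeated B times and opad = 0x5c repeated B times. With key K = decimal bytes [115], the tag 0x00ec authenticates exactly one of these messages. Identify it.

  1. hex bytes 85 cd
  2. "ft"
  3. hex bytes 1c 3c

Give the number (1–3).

1

Key decimal bytes [115] = 73 is 1 byte ≤ B = 3; zero-pad to 3 bytes: K' = 73 00 00.
K' ⊕ ipad = 45 36 36; K' ⊕ opad = 2f 5c 5c.
m1: inner = H(45 36 36 85 cd) = 02 03; tag = H(2f 5c 5c 02 03) = 00ec ← matches
m2: inner = H(45 36 36 66 74) = 01 8b; tag = H(2f 5c 5c 01 8b) = 0173
m3: inner = H(45 36 36 1c 3c) = 01 09; tag = H(2f 5c 5c 01 09) = 00f1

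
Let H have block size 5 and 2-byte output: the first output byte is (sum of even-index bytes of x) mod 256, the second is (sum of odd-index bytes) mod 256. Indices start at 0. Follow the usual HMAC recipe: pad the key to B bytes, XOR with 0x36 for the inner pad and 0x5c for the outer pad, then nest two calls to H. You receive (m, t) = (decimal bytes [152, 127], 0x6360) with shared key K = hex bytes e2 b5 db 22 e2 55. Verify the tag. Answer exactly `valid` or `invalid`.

Key hex bytes e2 b5 db 22 e2 55 is 6 bytes > B = 5, so hash it first: H(key) = 9f 2c, then zero-pad to 5 bytes: K' = 9f 2c 00 00 00.
K' ⊕ ipad = a9 1a 36 36 36; K' ⊕ opad = c3 70 5c 5c 5c.
Inner hash: even-index sum = 404 mod 256 = 148; odd-index sum = 232 mod 256 = 232 → 94 e8.
Outer hash (recomputed tag): even-index sum = 611 mod 256 = 99; odd-index sum = 352 mod 256 = 96 → 63 60.
Recomputed tag = 6360; claimed = 6360 → match.

valid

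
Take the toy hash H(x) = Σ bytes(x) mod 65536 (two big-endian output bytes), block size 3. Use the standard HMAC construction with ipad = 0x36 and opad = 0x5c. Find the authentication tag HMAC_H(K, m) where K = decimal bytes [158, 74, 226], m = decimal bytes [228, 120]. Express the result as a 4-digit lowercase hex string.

01ed

Key decimal bytes [158, 74, 226] = 9e 4a e2 is exactly B = 3 bytes: K' = 9e 4a e2.
K' ⊕ ipad = a8 7c d4.  K' ⊕ opad = c2 16 be.
Inner input = (K'⊕ipad) ∥ m = a8 7c d4 ∥ e4 78.
Inner hash: sum = 168+124+212+228+120 = 852 → 03 54.
Outer input = (K'⊕opad) ∥ inner = c2 16 be ∥ 03 54.
Outer hash (tag): sum = 194+22+190+3+84 = 493 → 01 ed.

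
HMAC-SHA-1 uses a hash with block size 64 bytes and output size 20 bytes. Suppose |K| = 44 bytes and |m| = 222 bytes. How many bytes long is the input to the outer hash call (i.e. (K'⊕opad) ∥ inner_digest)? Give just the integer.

Key is 44 ≤ 64 bytes, zero-padded: |K'| = 64.
Outer input = (K'⊕opad) ∥ H(inner) → 64 + 20 = 84 bytes.

84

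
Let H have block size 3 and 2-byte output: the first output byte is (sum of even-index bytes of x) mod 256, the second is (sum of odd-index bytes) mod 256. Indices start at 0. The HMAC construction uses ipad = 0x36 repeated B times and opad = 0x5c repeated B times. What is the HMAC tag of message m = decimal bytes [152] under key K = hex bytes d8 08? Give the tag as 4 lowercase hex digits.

b678

Key hex bytes d8 08 is 2 bytes ≤ B = 3; zero-pad to 3 bytes: K' = d8 08 00.
K' ⊕ ipad = ee 3e 36.  K' ⊕ opad = 84 54 5c.
Inner input = (K'⊕ipad) ∥ m = ee 3e 36 ∥ 98.
Inner hash: even-index sum = 292 mod 256 = 36; odd-index sum = 214 mod 256 = 214 → 24 d6.
Outer input = (K'⊕opad) ∥ inner = 84 54 5c ∥ 24 d6.
Outer hash (tag): even-index sum = 438 mod 256 = 182; odd-index sum = 120 mod 256 = 120 → b6 78.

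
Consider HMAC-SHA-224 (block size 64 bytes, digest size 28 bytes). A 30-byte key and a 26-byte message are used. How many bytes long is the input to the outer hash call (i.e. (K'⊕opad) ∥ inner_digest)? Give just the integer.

92

Key is 30 ≤ 64 bytes, zero-padded: |K'| = 64.
Outer input = (K'⊕opad) ∥ H(inner) → 64 + 28 = 92 bytes.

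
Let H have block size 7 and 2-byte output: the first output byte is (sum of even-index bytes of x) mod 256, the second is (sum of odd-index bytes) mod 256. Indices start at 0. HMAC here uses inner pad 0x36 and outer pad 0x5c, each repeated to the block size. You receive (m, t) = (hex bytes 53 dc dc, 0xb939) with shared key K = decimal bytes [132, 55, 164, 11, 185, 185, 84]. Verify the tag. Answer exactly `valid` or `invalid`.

invalid

Key decimal bytes [132, 55, 164, 11, 185, 185, 84] = 84 37 a4 0b b9 b9 54 is exactly B = 7 bytes: K' = 84 37 a4 0b b9 b9 54.
K' ⊕ ipad = b2 01 92 3d 8f 8f 62; K' ⊕ opad = d8 6b f8 57 e5 e5 08.
Inner hash: even-index sum = 785 mod 256 = 17; odd-index sum = 508 mod 256 = 252 → 11 fc.
Outer hash (recomputed tag): even-index sum = 953 mod 256 = 185; odd-index sum = 440 mod 256 = 184 → b9 b8.
Recomputed tag = b9b8; claimed = b939 → mismatch.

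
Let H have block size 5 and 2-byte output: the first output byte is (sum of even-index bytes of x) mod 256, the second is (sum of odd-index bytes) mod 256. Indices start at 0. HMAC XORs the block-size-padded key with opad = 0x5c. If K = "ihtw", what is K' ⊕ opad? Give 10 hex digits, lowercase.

Key "ihtw" = 69 68 74 77 is 4 bytes ≤ B = 5; zero-pad to 5 bytes: K' = 69 68 74 77 00.
XOR each byte with 0x5c: 69⊕5c=35, 68⊕5c=34, 74⊕5c=28, 77⊕5c=2b, 00⊕5c=5c.

3534282b5c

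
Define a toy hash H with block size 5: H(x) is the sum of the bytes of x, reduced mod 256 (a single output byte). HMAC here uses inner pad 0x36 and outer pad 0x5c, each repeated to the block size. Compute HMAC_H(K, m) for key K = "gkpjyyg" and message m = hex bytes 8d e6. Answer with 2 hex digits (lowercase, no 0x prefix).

47

Key "gkpjyyg" = 67 6b 70 6a 79 79 67 is 7 bytes > B = 5, so hash it first: H(key) = 05, then zero-pad to 5 bytes: K' = 05 00 00 00 00.
K' ⊕ ipad = 33 36 36 36 36.  K' ⊕ opad = 59 5c 5c 5c 5c.
Inner input = (K'⊕ipad) ∥ m = 33 36 36 36 36 ∥ 8d e6.
Inner hash: sum = 51+54+54+54+54+141+230 = 638; mod 256 = 126 → 7e.
Outer input = (K'⊕opad) ∥ inner = 59 5c 5c 5c 5c ∥ 7e.
Outer hash (tag): sum = 89+92+92+92+92+126 = 583; mod 256 = 71 → 47.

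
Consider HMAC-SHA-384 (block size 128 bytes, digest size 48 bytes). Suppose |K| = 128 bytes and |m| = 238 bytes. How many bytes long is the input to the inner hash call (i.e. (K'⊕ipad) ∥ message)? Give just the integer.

366

Key is 128 ≤ 128 bytes, zero-padded: |K'| = 128.
Inner input = (K'⊕ipad) ∥ m → 128 + 238 = 366 bytes.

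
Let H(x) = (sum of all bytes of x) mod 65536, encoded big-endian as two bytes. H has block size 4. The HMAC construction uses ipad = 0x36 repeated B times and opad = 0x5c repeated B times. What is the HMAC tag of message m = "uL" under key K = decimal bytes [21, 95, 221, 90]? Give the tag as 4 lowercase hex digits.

0179

Key decimal bytes [21, 95, 221, 90] = 15 5f dd 5a is exactly B = 4 bytes: K' = 15 5f dd 5a.
K' ⊕ ipad = 23 69 eb 6c.  K' ⊕ opad = 49 03 81 06.
Inner input = (K'⊕ipad) ∥ m = 23 69 eb 6c ∥ 75 4c.
Inner hash: sum = 35+105+235+108+117+76 = 676 → 02 a4.
Outer input = (K'⊕opad) ∥ inner = 49 03 81 06 ∥ 02 a4.
Outer hash (tag): sum = 73+3+129+6+2+164 = 377 → 01 79.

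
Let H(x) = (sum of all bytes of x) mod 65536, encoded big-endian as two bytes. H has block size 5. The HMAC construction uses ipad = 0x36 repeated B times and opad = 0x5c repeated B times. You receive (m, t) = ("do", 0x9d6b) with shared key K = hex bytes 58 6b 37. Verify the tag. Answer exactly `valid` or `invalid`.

Key hex bytes 58 6b 37 is 3 bytes ≤ B = 5; zero-pad to 5 bytes: K' = 58 6b 37 00 00.
K' ⊕ ipad = 6e 5d 01 36 36; K' ⊕ opad = 04 37 6b 5c 5c.
Inner hash: sum = 110+93+1+54+54+100+111 = 523 → 02 0b.
Outer hash (recomputed tag): sum = 4+55+107+92+92+2+11 = 363 → 01 6b.
Recomputed tag = 016b; claimed = 9d6b → mismatch.

invalid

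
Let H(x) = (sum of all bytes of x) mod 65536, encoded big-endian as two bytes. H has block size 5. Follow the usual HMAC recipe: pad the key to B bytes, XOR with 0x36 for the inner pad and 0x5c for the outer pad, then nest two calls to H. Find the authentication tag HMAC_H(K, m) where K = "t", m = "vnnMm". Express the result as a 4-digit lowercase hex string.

Key "t" = 74 is 1 byte ≤ B = 5; zero-pad to 5 bytes: K' = 74 00 00 00 00.
K' ⊕ ipad = 42 36 36 36 36.  K' ⊕ opad = 28 5c 5c 5c 5c.
Inner input = (K'⊕ipad) ∥ m = 42 36 36 36 36 ∥ 76 6e 6e 4d 6d.
Inner hash: sum = 66+54+54+54+54+118+110+110+77+109 = 806 → 03 26.
Outer input = (K'⊕opad) ∥ inner = 28 5c 5c 5c 5c ∥ 03 26.
Outer hash (tag): sum = 40+92+92+92+92+3+38 = 449 → 01 c1.

01c1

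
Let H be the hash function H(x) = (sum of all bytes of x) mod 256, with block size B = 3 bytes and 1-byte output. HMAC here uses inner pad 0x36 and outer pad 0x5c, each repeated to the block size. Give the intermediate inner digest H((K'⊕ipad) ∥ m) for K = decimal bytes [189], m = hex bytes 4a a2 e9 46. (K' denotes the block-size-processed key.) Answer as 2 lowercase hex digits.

Key decimal bytes [189] = bd is 1 byte ≤ B = 3; zero-pad to 3 bytes: K' = bd 00 00.
K' ⊕ ipad = 8b 36 36.
Inner input = 8b 36 36 ∥ 4a a2 e9 46.
Inner hash: sum = 139+54+54+74+162+233+70 = 786; mod 256 = 18 → 12.

12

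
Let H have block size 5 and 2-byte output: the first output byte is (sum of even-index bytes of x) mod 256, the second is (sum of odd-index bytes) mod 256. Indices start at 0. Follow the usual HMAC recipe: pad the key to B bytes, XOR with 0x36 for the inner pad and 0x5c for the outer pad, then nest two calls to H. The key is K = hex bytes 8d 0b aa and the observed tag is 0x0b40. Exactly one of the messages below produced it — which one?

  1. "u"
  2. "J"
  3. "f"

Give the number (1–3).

1

Key hex bytes 8d 0b aa is 3 bytes ≤ B = 5; zero-pad to 5 bytes: K' = 8d 0b aa 00 00.
K' ⊕ ipad = bb 3d 9c 36 36; K' ⊕ opad = d1 57 f6 5c 5c.
m1: inner = H(bb 3d 9c 36 36 75) = 8d e8; tag = H(d1 57 f6 5c 5c 8d e8) = 0b40 ← matches
m2: inner = H(bb 3d 9c 36 36 4a) = 8d bd; tag = H(d1 57 f6 5c 5c 8d bd) = e040
m3: inner = H(bb 3d 9c 36 36 66) = 8d d9; tag = H(d1 57 f6 5c 5c 8d d9) = fc40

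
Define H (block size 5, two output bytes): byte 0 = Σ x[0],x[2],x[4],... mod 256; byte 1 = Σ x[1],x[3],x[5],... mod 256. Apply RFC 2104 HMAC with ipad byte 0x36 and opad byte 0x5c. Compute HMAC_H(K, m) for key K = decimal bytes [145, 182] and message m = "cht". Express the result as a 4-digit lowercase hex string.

12c1

Key decimal bytes [145, 182] = 91 b6 is 2 bytes ≤ B = 5; zero-pad to 5 bytes: K' = 91 b6 00 00 00.
K' ⊕ ipad = a7 80 36 36 36.  K' ⊕ opad = cd ea 5c 5c 5c.
Inner input = (K'⊕ipad) ∥ m = a7 80 36 36 36 ∥ 63 68 74.
Inner hash: even-index sum = 379 mod 256 = 123; odd-index sum = 397 mod 256 = 141 → 7b 8d.
Outer input = (K'⊕opad) ∥ inner = cd ea 5c 5c 5c ∥ 7b 8d.
Outer hash (tag): even-index sum = 530 mod 256 = 18; odd-index sum = 449 mod 256 = 193 → 12 c1.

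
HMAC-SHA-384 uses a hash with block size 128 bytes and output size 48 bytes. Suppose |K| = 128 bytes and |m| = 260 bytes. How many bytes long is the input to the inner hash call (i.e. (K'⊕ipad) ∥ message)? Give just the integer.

388

Key is 128 ≤ 128 bytes, zero-padded: |K'| = 128.
Inner input = (K'⊕ipad) ∥ m → 128 + 260 = 388 bytes.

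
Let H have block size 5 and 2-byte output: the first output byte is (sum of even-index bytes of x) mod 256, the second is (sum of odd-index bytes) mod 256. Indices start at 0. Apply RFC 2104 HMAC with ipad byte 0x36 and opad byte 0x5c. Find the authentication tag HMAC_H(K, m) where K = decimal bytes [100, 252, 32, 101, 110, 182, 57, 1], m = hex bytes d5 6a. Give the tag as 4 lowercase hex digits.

Key decimal bytes [100, 252, 32, 101, 110, 182, 57, 1] = 64 fc 20 65 6e b6 39 01 is 8 bytes > B = 5, so hash it first: H(key) = 2b 18, then zero-pad to 5 bytes: K' = 2b 18 00 00 00.
K' ⊕ ipad = 1d 2e 36 36 36.  K' ⊕ opad = 77 44 5c 5c 5c.
Inner input = (K'⊕ipad) ∥ m = 1d 2e 36 36 36 ∥ d5 6a.
Inner hash: even-index sum = 243 mod 256 = 243; odd-index sum = 313 mod 256 = 57 → f3 39.
Outer input = (K'⊕opad) ∥ inner = 77 44 5c 5c 5c ∥ f3 39.
Outer hash (tag): even-index sum = 360 mod 256 = 104; odd-index sum = 403 mod 256 = 147 → 68 93.

6893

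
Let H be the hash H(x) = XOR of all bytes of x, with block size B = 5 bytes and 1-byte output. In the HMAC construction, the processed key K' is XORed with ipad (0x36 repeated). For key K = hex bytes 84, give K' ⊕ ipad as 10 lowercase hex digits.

b236363636

Key hex bytes 84 is 1 byte ≤ B = 5; zero-pad to 5 bytes: K' = 84 00 00 00 00.
XOR each byte with 0x36: 84⊕36=b2, 00⊕36=36, 00⊕36=36, 00⊕36=36, 00⊕36=36.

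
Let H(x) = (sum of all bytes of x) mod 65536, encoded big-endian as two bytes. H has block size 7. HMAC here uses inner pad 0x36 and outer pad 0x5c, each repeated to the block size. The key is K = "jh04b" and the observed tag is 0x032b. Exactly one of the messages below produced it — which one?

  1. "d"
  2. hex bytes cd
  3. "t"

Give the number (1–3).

Key "jh04b" = 6a 68 30 34 62 is 5 bytes ≤ B = 7; zero-pad to 7 bytes: K' = 6a 68 30 34 62 00 00.
K' ⊕ ipad = 5c 5e 06 02 54 36 36; K' ⊕ opad = 36 34 6c 68 3e 5c 5c.
m1: inner = H(5c 5e 06 02 54 36 36 64) = 01 e6; tag = H(36 34 6c 68 3e 5c 5c 01 e6) = 031b
m2: inner = H(5c 5e 06 02 54 36 36 cd) = 02 4f; tag = H(36 34 6c 68 3e 5c 5c 02 4f) = 0285
m3: inner = H(5c 5e 06 02 54 36 36 74) = 01 f6; tag = H(36 34 6c 68 3e 5c 5c 01 f6) = 032b ← matches

3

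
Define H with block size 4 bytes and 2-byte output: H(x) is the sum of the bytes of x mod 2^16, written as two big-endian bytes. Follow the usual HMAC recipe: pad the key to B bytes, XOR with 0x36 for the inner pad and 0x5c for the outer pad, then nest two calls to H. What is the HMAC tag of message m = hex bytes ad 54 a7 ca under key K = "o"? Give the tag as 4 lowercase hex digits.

Key "o" = 6f is 1 byte ≤ B = 4; zero-pad to 4 bytes: K' = 6f 00 00 00.
K' ⊕ ipad = 59 36 36 36.  K' ⊕ opad = 33 5c 5c 5c.
Inner input = (K'⊕ipad) ∥ m = 59 36 36 36 ∥ ad 54 a7 ca.
Inner hash: sum = 89+54+54+54+173+84+167+202 = 877 → 03 6d.
Outer input = (K'⊕opad) ∥ inner = 33 5c 5c 5c ∥ 03 6d.
Outer hash (tag): sum = 51+92+92+92+3+109 = 439 → 01 b7.

01b7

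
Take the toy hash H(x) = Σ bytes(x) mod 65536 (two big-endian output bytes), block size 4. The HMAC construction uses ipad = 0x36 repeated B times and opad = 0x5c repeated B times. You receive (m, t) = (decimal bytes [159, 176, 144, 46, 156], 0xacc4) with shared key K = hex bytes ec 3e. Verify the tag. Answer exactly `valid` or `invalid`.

Key hex bytes ec 3e is 2 bytes ≤ B = 4; zero-pad to 4 bytes: K' = ec 3e 00 00.
K' ⊕ ipad = da 08 36 36; K' ⊕ opad = b0 62 5c 5c.
Inner hash: sum = 218+8+54+54+159+176+144+46+156 = 1015 → 03 f7.
Outer hash (recomputed tag): sum = 176+98+92+92+3+247 = 708 → 02 c4.
Recomputed tag = 02c4; claimed = acc4 → mismatch.

invalid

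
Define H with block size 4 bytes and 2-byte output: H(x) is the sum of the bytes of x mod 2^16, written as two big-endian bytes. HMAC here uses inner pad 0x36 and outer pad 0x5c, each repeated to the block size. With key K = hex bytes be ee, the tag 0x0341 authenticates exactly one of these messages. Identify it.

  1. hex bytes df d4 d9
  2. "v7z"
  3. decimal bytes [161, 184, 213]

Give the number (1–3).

2

Key hex bytes be ee is 2 bytes ≤ B = 4; zero-pad to 4 bytes: K' = be ee 00 00.
K' ⊕ ipad = 88 d8 36 36; K' ⊕ opad = e2 b2 5c 5c.
m1: inner = H(88 d8 36 36 df d4 d9) = 04 58; tag = H(e2 b2 5c 5c 04 58) = 02a8
m2: inner = H(88 d8 36 36 76 37 7a) = 02 f3; tag = H(e2 b2 5c 5c 02 f3) = 0341 ← matches
m3: inner = H(88 d8 36 36 a1 b8 d5) = 03 fa; tag = H(e2 b2 5c 5c 03 fa) = 0349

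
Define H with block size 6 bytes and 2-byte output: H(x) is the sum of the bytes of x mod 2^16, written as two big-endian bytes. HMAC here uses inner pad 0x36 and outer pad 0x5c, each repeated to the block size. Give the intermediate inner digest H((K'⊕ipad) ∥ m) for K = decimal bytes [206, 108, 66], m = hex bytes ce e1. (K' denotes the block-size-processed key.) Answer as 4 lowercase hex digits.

Key decimal bytes [206, 108, 66] = ce 6c 42 is 3 bytes ≤ B = 6; zero-pad to 6 bytes: K' = ce 6c 42 00 00 00.
K' ⊕ ipad = f8 5a 74 36 36 36.
Inner input = f8 5a 74 36 36 36 ∥ ce e1.
Inner hash: sum = 248+90+116+54+54+54+206+225 = 1047 → 04 17.

0417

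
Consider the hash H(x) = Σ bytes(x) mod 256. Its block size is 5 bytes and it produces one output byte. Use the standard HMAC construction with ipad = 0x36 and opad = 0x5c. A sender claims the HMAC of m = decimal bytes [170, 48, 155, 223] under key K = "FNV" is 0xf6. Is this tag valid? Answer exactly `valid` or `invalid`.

valid

Key "FNV" = 46 4e 56 is 3 bytes ≤ B = 5; zero-pad to 5 bytes: K' = 46 4e 56 00 00.
K' ⊕ ipad = 70 78 60 36 36; K' ⊕ opad = 1a 12 0a 5c 5c.
Inner hash: sum = 112+120+96+54+54+170+48+155+223 = 1032; mod 256 = 8 → 08.
Outer hash (recomputed tag): sum = 26+18+10+92+92+8 = 246 → f6.
Recomputed tag = f6; claimed = f6 → match.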